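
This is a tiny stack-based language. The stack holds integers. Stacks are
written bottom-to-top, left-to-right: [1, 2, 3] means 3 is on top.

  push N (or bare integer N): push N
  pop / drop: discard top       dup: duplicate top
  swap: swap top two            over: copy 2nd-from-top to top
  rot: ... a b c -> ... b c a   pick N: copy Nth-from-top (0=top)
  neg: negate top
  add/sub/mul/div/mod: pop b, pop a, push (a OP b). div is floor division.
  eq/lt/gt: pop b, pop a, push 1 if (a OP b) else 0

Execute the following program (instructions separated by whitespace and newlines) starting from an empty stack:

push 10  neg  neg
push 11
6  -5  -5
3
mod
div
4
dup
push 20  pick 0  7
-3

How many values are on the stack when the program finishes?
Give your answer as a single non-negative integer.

After 'push 10': stack = [10] (depth 1)
After 'neg': stack = [-10] (depth 1)
After 'neg': stack = [10] (depth 1)
After 'push 11': stack = [10, 11] (depth 2)
After 'push 6': stack = [10, 11, 6] (depth 3)
After 'push -5': stack = [10, 11, 6, -5] (depth 4)
After 'push -5': stack = [10, 11, 6, -5, -5] (depth 5)
After 'push 3': stack = [10, 11, 6, -5, -5, 3] (depth 6)
After 'mod': stack = [10, 11, 6, -5, 1] (depth 5)
After 'div': stack = [10, 11, 6, -5] (depth 4)
After 'push 4': stack = [10, 11, 6, -5, 4] (depth 5)
After 'dup': stack = [10, 11, 6, -5, 4, 4] (depth 6)
After 'push 20': stack = [10, 11, 6, -5, 4, 4, 20] (depth 7)
After 'pick 0': stack = [10, 11, 6, -5, 4, 4, 20, 20] (depth 8)
After 'push 7': stack = [10, 11, 6, -5, 4, 4, 20, 20, 7] (depth 9)
After 'push -3': stack = [10, 11, 6, -5, 4, 4, 20, 20, 7, -3] (depth 10)

Answer: 10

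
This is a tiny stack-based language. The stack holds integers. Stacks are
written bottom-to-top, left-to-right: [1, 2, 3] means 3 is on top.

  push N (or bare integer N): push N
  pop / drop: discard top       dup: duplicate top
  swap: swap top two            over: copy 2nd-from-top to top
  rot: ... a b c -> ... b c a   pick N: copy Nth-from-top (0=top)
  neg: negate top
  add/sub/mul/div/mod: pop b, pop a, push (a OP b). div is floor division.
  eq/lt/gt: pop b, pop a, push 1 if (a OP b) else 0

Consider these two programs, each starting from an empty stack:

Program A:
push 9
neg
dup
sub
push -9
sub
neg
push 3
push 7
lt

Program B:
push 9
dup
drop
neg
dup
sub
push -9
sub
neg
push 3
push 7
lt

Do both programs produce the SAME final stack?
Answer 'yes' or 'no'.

Program A trace:
  After 'push 9': [9]
  After 'neg': [-9]
  After 'dup': [-9, -9]
  After 'sub': [0]
  After 'push -9': [0, -9]
  After 'sub': [9]
  After 'neg': [-9]
  After 'push 3': [-9, 3]
  After 'push 7': [-9, 3, 7]
  After 'lt': [-9, 1]
Program A final stack: [-9, 1]

Program B trace:
  After 'push 9': [9]
  After 'dup': [9, 9]
  After 'drop': [9]
  After 'neg': [-9]
  After 'dup': [-9, -9]
  After 'sub': [0]
  After 'push -9': [0, -9]
  After 'sub': [9]
  After 'neg': [-9]
  After 'push 3': [-9, 3]
  After 'push 7': [-9, 3, 7]
  After 'lt': [-9, 1]
Program B final stack: [-9, 1]
Same: yes

Answer: yes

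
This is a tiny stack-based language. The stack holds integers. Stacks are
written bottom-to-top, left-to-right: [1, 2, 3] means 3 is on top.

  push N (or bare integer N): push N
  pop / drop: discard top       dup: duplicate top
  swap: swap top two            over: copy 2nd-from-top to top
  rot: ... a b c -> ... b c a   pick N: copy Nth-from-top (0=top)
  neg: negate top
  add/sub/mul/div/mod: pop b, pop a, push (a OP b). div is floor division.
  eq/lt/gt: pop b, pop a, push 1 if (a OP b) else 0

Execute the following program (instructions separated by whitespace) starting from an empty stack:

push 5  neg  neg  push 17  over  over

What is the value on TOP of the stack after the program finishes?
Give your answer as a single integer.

After 'push 5': [5]
After 'neg': [-5]
After 'neg': [5]
After 'push 17': [5, 17]
After 'over': [5, 17, 5]
After 'over': [5, 17, 5, 17]

Answer: 17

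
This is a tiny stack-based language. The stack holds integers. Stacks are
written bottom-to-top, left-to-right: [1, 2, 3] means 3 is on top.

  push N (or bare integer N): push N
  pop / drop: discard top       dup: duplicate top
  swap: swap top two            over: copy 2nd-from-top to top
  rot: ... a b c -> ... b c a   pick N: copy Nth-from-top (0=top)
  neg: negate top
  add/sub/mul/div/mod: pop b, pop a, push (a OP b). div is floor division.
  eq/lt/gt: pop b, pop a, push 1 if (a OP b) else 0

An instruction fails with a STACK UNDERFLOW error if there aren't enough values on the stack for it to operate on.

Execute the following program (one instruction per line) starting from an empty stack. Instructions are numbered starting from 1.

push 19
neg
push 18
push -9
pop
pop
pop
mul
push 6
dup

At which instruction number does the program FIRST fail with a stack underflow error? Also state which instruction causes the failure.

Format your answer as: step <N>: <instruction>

Step 1 ('push 19'): stack = [19], depth = 1
Step 2 ('neg'): stack = [-19], depth = 1
Step 3 ('push 18'): stack = [-19, 18], depth = 2
Step 4 ('push -9'): stack = [-19, 18, -9], depth = 3
Step 5 ('pop'): stack = [-19, 18], depth = 2
Step 6 ('pop'): stack = [-19], depth = 1
Step 7 ('pop'): stack = [], depth = 0
Step 8 ('mul'): needs 2 value(s) but depth is 0 — STACK UNDERFLOW

Answer: step 8: mul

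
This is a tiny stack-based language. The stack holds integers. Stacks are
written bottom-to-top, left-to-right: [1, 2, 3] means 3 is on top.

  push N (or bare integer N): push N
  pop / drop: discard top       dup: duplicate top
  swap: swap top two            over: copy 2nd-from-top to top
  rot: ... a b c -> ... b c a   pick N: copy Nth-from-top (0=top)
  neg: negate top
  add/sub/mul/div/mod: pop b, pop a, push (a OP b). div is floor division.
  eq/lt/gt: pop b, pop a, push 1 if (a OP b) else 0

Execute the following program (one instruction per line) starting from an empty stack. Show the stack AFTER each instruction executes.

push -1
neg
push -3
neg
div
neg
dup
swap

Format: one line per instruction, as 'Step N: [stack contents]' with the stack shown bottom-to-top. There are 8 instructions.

Step 1: [-1]
Step 2: [1]
Step 3: [1, -3]
Step 4: [1, 3]
Step 5: [0]
Step 6: [0]
Step 7: [0, 0]
Step 8: [0, 0]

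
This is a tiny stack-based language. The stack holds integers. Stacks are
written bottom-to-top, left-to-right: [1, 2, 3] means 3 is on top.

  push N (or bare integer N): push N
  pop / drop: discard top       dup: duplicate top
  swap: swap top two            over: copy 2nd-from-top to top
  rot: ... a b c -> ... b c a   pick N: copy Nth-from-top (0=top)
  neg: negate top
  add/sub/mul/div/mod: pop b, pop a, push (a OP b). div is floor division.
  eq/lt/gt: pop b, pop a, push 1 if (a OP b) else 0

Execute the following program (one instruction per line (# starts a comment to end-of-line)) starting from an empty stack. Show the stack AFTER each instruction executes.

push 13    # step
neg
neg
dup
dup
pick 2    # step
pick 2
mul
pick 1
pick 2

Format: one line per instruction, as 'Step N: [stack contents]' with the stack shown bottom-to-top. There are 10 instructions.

Step 1: [13]
Step 2: [-13]
Step 3: [13]
Step 4: [13, 13]
Step 5: [13, 13, 13]
Step 6: [13, 13, 13, 13]
Step 7: [13, 13, 13, 13, 13]
Step 8: [13, 13, 13, 169]
Step 9: [13, 13, 13, 169, 13]
Step 10: [13, 13, 13, 169, 13, 13]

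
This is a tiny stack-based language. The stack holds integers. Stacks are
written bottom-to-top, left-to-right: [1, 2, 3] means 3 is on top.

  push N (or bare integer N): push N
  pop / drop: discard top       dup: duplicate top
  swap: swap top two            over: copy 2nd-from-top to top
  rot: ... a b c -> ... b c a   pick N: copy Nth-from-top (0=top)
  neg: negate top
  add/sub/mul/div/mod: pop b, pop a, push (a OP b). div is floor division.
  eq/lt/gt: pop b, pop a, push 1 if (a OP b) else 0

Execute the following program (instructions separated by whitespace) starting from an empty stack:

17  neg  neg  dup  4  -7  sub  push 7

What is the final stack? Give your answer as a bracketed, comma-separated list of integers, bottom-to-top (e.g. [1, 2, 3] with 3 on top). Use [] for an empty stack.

Answer: [17, 17, 11, 7]

Derivation:
After 'push 17': [17]
After 'neg': [-17]
After 'neg': [17]
After 'dup': [17, 17]
After 'push 4': [17, 17, 4]
After 'push -7': [17, 17, 4, -7]
After 'sub': [17, 17, 11]
After 'push 7': [17, 17, 11, 7]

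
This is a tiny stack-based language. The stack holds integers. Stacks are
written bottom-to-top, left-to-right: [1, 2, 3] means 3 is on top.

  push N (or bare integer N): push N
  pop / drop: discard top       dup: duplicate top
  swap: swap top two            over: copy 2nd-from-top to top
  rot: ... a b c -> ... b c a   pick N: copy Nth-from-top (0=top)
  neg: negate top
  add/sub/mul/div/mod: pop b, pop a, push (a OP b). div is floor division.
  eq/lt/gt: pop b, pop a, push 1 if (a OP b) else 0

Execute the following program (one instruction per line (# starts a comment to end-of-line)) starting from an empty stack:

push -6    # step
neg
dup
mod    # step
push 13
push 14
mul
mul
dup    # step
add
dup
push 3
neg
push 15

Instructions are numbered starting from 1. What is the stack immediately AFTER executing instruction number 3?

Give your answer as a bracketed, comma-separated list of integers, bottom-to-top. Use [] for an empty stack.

Step 1 ('push -6'): [-6]
Step 2 ('neg'): [6]
Step 3 ('dup'): [6, 6]

Answer: [6, 6]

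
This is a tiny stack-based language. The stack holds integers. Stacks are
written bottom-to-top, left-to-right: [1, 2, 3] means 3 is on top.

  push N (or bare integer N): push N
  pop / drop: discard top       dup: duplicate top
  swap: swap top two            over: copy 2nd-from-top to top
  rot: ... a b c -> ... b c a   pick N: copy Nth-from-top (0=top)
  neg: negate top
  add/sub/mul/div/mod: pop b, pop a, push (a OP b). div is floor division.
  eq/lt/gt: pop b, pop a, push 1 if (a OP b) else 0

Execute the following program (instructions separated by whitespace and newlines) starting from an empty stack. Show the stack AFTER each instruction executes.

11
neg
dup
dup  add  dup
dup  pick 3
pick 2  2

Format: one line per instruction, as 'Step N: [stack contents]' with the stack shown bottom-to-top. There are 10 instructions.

Step 1: [11]
Step 2: [-11]
Step 3: [-11, -11]
Step 4: [-11, -11, -11]
Step 5: [-11, -22]
Step 6: [-11, -22, -22]
Step 7: [-11, -22, -22, -22]
Step 8: [-11, -22, -22, -22, -11]
Step 9: [-11, -22, -22, -22, -11, -22]
Step 10: [-11, -22, -22, -22, -11, -22, 2]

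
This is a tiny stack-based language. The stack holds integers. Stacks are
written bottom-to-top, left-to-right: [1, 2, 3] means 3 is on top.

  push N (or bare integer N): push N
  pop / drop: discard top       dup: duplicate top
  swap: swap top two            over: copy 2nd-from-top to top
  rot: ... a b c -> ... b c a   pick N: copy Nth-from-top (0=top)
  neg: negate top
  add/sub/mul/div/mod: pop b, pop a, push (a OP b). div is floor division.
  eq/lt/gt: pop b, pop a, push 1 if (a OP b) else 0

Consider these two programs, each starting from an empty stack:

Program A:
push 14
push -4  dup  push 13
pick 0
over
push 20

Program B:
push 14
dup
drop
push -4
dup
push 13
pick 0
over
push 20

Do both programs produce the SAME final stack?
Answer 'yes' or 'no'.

Answer: yes

Derivation:
Program A trace:
  After 'push 14': [14]
  After 'push -4': [14, -4]
  After 'dup': [14, -4, -4]
  After 'push 13': [14, -4, -4, 13]
  After 'pick 0': [14, -4, -4, 13, 13]
  After 'over': [14, -4, -4, 13, 13, 13]
  After 'push 20': [14, -4, -4, 13, 13, 13, 20]
Program A final stack: [14, -4, -4, 13, 13, 13, 20]

Program B trace:
  After 'push 14': [14]
  After 'dup': [14, 14]
  After 'drop': [14]
  After 'push -4': [14, -4]
  After 'dup': [14, -4, -4]
  After 'push 13': [14, -4, -4, 13]
  After 'pick 0': [14, -4, -4, 13, 13]
  After 'over': [14, -4, -4, 13, 13, 13]
  After 'push 20': [14, -4, -4, 13, 13, 13, 20]
Program B final stack: [14, -4, -4, 13, 13, 13, 20]
Same: yes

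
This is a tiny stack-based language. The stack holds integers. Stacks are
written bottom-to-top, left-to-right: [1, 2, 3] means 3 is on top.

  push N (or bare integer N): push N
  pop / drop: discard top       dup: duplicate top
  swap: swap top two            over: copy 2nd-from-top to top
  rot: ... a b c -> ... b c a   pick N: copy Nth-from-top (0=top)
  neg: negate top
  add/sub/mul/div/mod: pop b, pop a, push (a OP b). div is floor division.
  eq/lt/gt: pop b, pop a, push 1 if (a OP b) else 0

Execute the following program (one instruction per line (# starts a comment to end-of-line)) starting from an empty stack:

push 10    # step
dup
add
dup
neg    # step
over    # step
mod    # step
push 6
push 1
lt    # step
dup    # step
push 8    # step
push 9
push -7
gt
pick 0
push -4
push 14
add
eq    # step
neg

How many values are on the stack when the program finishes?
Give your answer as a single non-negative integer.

After 'push 10': stack = [10] (depth 1)
After 'dup': stack = [10, 10] (depth 2)
After 'add': stack = [20] (depth 1)
After 'dup': stack = [20, 20] (depth 2)
After 'neg': stack = [20, -20] (depth 2)
After 'over': stack = [20, -20, 20] (depth 3)
After 'mod': stack = [20, 0] (depth 2)
After 'push 6': stack = [20, 0, 6] (depth 3)
After 'push 1': stack = [20, 0, 6, 1] (depth 4)
After 'lt': stack = [20, 0, 0] (depth 3)
  ...
After 'push 8': stack = [20, 0, 0, 0, 8] (depth 5)
After 'push 9': stack = [20, 0, 0, 0, 8, 9] (depth 6)
After 'push -7': stack = [20, 0, 0, 0, 8, 9, -7] (depth 7)
After 'gt': stack = [20, 0, 0, 0, 8, 1] (depth 6)
After 'pick 0': stack = [20, 0, 0, 0, 8, 1, 1] (depth 7)
After 'push -4': stack = [20, 0, 0, 0, 8, 1, 1, -4] (depth 8)
After 'push 14': stack = [20, 0, 0, 0, 8, 1, 1, -4, 14] (depth 9)
After 'add': stack = [20, 0, 0, 0, 8, 1, 1, 10] (depth 8)
After 'eq': stack = [20, 0, 0, 0, 8, 1, 0] (depth 7)
After 'neg': stack = [20, 0, 0, 0, 8, 1, 0] (depth 7)

Answer: 7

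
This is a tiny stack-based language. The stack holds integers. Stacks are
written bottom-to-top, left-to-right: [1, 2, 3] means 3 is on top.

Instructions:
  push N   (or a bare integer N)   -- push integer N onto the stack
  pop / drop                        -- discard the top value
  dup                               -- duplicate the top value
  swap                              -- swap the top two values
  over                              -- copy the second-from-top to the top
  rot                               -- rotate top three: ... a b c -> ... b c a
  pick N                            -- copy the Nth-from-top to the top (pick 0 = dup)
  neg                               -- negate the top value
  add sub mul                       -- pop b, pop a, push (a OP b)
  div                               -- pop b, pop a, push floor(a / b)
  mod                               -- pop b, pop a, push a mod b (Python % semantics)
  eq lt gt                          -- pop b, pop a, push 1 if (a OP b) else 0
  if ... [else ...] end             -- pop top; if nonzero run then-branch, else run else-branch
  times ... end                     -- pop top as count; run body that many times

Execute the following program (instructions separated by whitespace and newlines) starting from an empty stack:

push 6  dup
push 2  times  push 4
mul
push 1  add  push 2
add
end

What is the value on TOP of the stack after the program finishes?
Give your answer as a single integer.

After 'push 6': [6]
After 'dup': [6, 6]
After 'push 2': [6, 6, 2]
After 'times': [6, 6]
After 'push 4': [6, 6, 4]
After 'mul': [6, 24]
After 'push 1': [6, 24, 1]
After 'add': [6, 25]
After 'push 2': [6, 25, 2]
After 'add': [6, 27]
After 'push 4': [6, 27, 4]
After 'mul': [6, 108]
After 'push 1': [6, 108, 1]
After 'add': [6, 109]
After 'push 2': [6, 109, 2]
After 'add': [6, 111]

Answer: 111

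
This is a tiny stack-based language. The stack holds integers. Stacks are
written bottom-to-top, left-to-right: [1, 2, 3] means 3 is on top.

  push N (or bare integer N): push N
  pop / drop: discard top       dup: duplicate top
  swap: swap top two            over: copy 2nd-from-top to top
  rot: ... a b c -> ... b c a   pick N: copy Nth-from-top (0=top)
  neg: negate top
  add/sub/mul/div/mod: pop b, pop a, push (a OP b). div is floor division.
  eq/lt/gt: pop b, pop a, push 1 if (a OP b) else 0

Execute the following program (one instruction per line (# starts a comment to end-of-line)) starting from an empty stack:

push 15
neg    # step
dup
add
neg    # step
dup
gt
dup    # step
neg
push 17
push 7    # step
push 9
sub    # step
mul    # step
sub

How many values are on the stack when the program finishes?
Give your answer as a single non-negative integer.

Answer: 2

Derivation:
After 'push 15': stack = [15] (depth 1)
After 'neg': stack = [-15] (depth 1)
After 'dup': stack = [-15, -15] (depth 2)
After 'add': stack = [-30] (depth 1)
After 'neg': stack = [30] (depth 1)
After 'dup': stack = [30, 30] (depth 2)
After 'gt': stack = [0] (depth 1)
After 'dup': stack = [0, 0] (depth 2)
After 'neg': stack = [0, 0] (depth 2)
After 'push 17': stack = [0, 0, 17] (depth 3)
After 'push 7': stack = [0, 0, 17, 7] (depth 4)
After 'push 9': stack = [0, 0, 17, 7, 9] (depth 5)
After 'sub': stack = [0, 0, 17, -2] (depth 4)
After 'mul': stack = [0, 0, -34] (depth 3)
After 'sub': stack = [0, 34] (depth 2)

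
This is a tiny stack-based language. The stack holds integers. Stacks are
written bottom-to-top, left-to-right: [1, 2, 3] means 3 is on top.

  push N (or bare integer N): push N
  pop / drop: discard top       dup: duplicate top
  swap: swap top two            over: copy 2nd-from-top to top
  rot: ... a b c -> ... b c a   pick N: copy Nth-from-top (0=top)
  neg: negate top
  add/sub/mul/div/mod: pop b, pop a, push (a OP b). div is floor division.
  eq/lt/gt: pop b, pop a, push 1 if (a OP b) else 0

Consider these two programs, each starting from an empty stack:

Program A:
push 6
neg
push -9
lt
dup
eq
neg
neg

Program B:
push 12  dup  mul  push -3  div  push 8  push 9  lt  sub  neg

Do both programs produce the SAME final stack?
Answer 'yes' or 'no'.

Program A trace:
  After 'push 6': [6]
  After 'neg': [-6]
  After 'push -9': [-6, -9]
  After 'lt': [0]
  After 'dup': [0, 0]
  After 'eq': [1]
  After 'neg': [-1]
  After 'neg': [1]
Program A final stack: [1]

Program B trace:
  After 'push 12': [12]
  After 'dup': [12, 12]
  After 'mul': [144]
  After 'push -3': [144, -3]
  After 'div': [-48]
  After 'push 8': [-48, 8]
  After 'push 9': [-48, 8, 9]
  After 'lt': [-48, 1]
  After 'sub': [-49]
  After 'neg': [49]
Program B final stack: [49]
Same: no

Answer: no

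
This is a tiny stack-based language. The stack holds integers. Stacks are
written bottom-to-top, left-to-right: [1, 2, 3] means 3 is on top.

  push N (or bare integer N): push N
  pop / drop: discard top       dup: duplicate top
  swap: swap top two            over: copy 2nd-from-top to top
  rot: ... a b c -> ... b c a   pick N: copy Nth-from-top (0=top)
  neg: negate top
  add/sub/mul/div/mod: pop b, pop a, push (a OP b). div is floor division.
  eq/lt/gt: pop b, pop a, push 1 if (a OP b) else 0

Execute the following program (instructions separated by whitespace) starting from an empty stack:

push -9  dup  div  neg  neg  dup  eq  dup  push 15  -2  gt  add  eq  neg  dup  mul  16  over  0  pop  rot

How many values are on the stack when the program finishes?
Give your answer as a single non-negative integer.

After 'push -9': stack = [-9] (depth 1)
After 'dup': stack = [-9, -9] (depth 2)
After 'div': stack = [1] (depth 1)
After 'neg': stack = [-1] (depth 1)
After 'neg': stack = [1] (depth 1)
After 'dup': stack = [1, 1] (depth 2)
After 'eq': stack = [1] (depth 1)
After 'dup': stack = [1, 1] (depth 2)
After 'push 15': stack = [1, 1, 15] (depth 3)
After 'push -2': stack = [1, 1, 15, -2] (depth 4)
  ...
After 'add': stack = [1, 2] (depth 2)
After 'eq': stack = [0] (depth 1)
After 'neg': stack = [0] (depth 1)
After 'dup': stack = [0, 0] (depth 2)
After 'mul': stack = [0] (depth 1)
After 'push 16': stack = [0, 16] (depth 2)
After 'over': stack = [0, 16, 0] (depth 3)
After 'push 0': stack = [0, 16, 0, 0] (depth 4)
After 'pop': stack = [0, 16, 0] (depth 3)
After 'rot': stack = [16, 0, 0] (depth 3)

Answer: 3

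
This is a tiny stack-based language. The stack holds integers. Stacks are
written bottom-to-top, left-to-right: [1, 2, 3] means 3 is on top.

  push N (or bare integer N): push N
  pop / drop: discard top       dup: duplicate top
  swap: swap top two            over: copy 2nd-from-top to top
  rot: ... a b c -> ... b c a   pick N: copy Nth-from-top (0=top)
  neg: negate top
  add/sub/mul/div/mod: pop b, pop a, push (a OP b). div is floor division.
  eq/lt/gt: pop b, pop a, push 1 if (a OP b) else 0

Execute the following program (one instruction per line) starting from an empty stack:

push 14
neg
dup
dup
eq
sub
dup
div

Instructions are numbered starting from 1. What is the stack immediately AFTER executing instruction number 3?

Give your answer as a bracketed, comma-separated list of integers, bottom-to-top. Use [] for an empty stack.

Step 1 ('push 14'): [14]
Step 2 ('neg'): [-14]
Step 3 ('dup'): [-14, -14]

Answer: [-14, -14]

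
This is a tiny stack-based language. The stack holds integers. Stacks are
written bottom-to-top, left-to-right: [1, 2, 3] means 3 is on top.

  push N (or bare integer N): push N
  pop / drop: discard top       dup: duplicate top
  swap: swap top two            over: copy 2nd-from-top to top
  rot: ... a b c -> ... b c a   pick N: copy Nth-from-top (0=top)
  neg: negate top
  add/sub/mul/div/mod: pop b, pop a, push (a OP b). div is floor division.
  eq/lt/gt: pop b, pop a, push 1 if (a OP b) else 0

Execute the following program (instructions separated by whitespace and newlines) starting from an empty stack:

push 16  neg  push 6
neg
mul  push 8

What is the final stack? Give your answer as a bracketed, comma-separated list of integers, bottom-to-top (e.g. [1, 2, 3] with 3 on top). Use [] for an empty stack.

Answer: [96, 8]

Derivation:
After 'push 16': [16]
After 'neg': [-16]
After 'push 6': [-16, 6]
After 'neg': [-16, -6]
After 'mul': [96]
After 'push 8': [96, 8]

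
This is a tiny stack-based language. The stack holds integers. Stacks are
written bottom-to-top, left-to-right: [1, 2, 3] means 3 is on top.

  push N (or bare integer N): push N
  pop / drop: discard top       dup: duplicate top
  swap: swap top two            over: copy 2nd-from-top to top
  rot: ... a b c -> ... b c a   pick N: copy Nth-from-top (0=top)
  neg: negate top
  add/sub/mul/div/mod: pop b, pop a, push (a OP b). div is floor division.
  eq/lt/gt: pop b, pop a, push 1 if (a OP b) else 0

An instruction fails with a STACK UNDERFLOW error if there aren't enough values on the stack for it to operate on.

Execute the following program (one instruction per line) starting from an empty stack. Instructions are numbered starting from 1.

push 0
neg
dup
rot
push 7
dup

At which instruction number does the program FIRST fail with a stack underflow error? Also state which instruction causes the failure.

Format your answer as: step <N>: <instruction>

Step 1 ('push 0'): stack = [0], depth = 1
Step 2 ('neg'): stack = [0], depth = 1
Step 3 ('dup'): stack = [0, 0], depth = 2
Step 4 ('rot'): needs 3 value(s) but depth is 2 — STACK UNDERFLOW

Answer: step 4: rot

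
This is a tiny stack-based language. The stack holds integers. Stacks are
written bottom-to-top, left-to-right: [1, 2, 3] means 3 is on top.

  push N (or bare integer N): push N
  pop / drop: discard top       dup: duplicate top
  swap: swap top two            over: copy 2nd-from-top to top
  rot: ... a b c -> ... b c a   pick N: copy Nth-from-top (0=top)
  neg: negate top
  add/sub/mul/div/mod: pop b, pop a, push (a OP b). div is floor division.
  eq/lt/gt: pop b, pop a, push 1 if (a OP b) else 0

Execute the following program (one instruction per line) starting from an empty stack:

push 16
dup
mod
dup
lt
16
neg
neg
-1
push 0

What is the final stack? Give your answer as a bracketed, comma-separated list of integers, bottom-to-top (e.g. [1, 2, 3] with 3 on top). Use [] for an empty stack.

Answer: [0, 16, -1, 0]

Derivation:
After 'push 16': [16]
After 'dup': [16, 16]
After 'mod': [0]
After 'dup': [0, 0]
After 'lt': [0]
After 'push 16': [0, 16]
After 'neg': [0, -16]
After 'neg': [0, 16]
After 'push -1': [0, 16, -1]
After 'push 0': [0, 16, -1, 0]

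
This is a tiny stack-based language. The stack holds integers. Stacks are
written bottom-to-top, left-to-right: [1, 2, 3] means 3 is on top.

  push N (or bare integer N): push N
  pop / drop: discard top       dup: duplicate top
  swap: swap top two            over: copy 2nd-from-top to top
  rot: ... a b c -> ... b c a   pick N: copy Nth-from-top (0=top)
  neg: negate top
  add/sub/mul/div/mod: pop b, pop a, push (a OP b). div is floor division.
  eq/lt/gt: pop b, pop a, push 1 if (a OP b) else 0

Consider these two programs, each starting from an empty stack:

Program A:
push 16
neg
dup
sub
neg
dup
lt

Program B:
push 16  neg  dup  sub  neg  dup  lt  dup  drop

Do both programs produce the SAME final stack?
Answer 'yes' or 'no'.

Answer: yes

Derivation:
Program A trace:
  After 'push 16': [16]
  After 'neg': [-16]
  After 'dup': [-16, -16]
  After 'sub': [0]
  After 'neg': [0]
  After 'dup': [0, 0]
  After 'lt': [0]
Program A final stack: [0]

Program B trace:
  After 'push 16': [16]
  After 'neg': [-16]
  After 'dup': [-16, -16]
  After 'sub': [0]
  After 'neg': [0]
  After 'dup': [0, 0]
  After 'lt': [0]
  After 'dup': [0, 0]
  After 'drop': [0]
Program B final stack: [0]
Same: yes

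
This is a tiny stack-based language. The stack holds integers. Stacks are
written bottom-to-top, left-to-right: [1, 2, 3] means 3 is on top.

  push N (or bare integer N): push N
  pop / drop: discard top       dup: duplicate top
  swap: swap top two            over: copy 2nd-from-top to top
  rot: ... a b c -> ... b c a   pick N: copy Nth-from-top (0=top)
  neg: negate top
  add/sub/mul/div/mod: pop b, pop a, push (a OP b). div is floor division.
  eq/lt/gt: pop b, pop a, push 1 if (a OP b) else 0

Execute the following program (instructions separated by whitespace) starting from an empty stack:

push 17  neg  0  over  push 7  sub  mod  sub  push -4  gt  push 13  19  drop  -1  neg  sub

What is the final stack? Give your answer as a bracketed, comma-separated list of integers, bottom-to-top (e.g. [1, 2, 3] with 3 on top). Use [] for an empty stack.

After 'push 17': [17]
After 'neg': [-17]
After 'push 0': [-17, 0]
After 'over': [-17, 0, -17]
After 'push 7': [-17, 0, -17, 7]
After 'sub': [-17, 0, -24]
After 'mod': [-17, 0]
After 'sub': [-17]
After 'push -4': [-17, -4]
After 'gt': [0]
After 'push 13': [0, 13]
After 'push 19': [0, 13, 19]
After 'drop': [0, 13]
After 'push -1': [0, 13, -1]
After 'neg': [0, 13, 1]
After 'sub': [0, 12]

Answer: [0, 12]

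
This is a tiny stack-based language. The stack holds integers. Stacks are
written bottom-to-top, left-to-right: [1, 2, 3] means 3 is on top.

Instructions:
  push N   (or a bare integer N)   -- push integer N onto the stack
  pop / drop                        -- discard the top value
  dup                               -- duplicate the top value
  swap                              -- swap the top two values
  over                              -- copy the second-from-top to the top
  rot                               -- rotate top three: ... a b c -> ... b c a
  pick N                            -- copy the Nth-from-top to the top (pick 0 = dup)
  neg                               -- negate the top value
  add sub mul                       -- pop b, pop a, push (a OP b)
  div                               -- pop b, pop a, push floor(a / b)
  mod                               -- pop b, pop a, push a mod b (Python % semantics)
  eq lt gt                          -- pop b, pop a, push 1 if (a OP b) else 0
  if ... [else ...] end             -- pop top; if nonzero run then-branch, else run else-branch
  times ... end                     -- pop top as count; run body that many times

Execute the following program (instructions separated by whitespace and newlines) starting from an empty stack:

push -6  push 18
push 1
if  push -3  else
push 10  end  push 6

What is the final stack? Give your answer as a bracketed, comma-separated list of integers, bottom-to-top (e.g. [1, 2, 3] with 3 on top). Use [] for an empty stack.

Answer: [-6, 18, -3, 6]

Derivation:
After 'push -6': [-6]
After 'push 18': [-6, 18]
After 'push 1': [-6, 18, 1]
After 'if': [-6, 18]
After 'push -3': [-6, 18, -3]
After 'push 6': [-6, 18, -3, 6]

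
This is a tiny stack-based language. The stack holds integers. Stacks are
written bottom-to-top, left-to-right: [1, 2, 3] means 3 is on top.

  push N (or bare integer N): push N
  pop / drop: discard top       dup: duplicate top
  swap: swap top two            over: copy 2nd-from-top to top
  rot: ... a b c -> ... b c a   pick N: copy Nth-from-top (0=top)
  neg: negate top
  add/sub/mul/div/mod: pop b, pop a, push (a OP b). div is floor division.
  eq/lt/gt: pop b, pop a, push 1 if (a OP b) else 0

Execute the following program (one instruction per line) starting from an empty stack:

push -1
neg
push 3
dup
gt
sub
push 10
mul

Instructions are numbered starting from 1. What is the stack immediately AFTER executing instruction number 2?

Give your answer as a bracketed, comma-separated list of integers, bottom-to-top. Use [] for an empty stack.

Answer: [1]

Derivation:
Step 1 ('push -1'): [-1]
Step 2 ('neg'): [1]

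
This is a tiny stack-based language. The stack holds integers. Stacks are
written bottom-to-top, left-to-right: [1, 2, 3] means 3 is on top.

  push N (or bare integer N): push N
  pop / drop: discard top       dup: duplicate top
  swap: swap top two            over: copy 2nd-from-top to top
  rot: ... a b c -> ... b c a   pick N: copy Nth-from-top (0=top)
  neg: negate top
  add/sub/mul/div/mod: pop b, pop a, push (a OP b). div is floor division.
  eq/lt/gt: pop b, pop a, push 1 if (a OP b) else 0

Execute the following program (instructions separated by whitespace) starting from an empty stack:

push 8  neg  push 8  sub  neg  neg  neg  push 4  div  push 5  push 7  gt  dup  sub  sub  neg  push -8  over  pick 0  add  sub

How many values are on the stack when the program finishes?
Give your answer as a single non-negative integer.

After 'push 8': stack = [8] (depth 1)
After 'neg': stack = [-8] (depth 1)
After 'push 8': stack = [-8, 8] (depth 2)
After 'sub': stack = [-16] (depth 1)
After 'neg': stack = [16] (depth 1)
After 'neg': stack = [-16] (depth 1)
After 'neg': stack = [16] (depth 1)
After 'push 4': stack = [16, 4] (depth 2)
After 'div': stack = [4] (depth 1)
After 'push 5': stack = [4, 5] (depth 2)
  ...
After 'gt': stack = [4, 0] (depth 2)
After 'dup': stack = [4, 0, 0] (depth 3)
After 'sub': stack = [4, 0] (depth 2)
After 'sub': stack = [4] (depth 1)
After 'neg': stack = [-4] (depth 1)
After 'push -8': stack = [-4, -8] (depth 2)
After 'over': stack = [-4, -8, -4] (depth 3)
After 'pick 0': stack = [-4, -8, -4, -4] (depth 4)
After 'add': stack = [-4, -8, -8] (depth 3)
After 'sub': stack = [-4, 0] (depth 2)

Answer: 2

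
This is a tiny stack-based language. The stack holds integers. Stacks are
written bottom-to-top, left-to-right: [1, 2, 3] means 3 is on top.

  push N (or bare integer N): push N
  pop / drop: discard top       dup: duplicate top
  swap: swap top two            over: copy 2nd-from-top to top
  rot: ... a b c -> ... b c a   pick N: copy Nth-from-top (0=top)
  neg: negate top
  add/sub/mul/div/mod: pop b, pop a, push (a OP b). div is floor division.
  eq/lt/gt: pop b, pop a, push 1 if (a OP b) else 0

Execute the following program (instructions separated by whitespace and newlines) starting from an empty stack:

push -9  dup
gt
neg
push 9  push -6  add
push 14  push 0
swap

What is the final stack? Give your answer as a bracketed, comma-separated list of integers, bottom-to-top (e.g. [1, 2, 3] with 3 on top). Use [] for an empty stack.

Answer: [0, 3, 0, 14]

Derivation:
After 'push -9': [-9]
After 'dup': [-9, -9]
After 'gt': [0]
After 'neg': [0]
After 'push 9': [0, 9]
After 'push -6': [0, 9, -6]
After 'add': [0, 3]
After 'push 14': [0, 3, 14]
After 'push 0': [0, 3, 14, 0]
After 'swap': [0, 3, 0, 14]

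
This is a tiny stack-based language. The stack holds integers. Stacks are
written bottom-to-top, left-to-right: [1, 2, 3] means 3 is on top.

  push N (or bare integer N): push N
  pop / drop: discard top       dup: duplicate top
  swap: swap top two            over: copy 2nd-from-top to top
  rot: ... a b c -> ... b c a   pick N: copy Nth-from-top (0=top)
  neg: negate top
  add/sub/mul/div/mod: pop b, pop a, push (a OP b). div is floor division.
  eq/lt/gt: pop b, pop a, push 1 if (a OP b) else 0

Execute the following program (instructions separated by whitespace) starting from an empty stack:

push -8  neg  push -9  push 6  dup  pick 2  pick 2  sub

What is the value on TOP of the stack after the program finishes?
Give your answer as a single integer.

After 'push -8': [-8]
After 'neg': [8]
After 'push -9': [8, -9]
After 'push 6': [8, -9, 6]
After 'dup': [8, -9, 6, 6]
After 'pick 2': [8, -9, 6, 6, -9]
After 'pick 2': [8, -9, 6, 6, -9, 6]
After 'sub': [8, -9, 6, 6, -15]

Answer: -15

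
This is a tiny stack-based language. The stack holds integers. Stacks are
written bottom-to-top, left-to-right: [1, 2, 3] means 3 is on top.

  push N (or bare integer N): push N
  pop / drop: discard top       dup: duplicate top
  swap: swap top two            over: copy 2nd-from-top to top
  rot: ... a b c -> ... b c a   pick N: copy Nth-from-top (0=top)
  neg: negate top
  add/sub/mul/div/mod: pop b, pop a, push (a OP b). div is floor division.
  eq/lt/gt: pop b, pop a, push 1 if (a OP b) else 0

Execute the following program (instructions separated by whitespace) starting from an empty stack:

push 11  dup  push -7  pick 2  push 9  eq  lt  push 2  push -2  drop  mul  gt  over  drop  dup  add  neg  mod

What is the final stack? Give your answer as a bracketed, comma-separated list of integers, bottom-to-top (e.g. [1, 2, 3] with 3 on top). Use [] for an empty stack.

After 'push 11': [11]
After 'dup': [11, 11]
After 'push -7': [11, 11, -7]
After 'pick 2': [11, 11, -7, 11]
After 'push 9': [11, 11, -7, 11, 9]
After 'eq': [11, 11, -7, 0]
After 'lt': [11, 11, 1]
After 'push 2': [11, 11, 1, 2]
After 'push -2': [11, 11, 1, 2, -2]
After 'drop': [11, 11, 1, 2]
After 'mul': [11, 11, 2]
After 'gt': [11, 1]
After 'over': [11, 1, 11]
After 'drop': [11, 1]
After 'dup': [11, 1, 1]
After 'add': [11, 2]
After 'neg': [11, -2]
After 'mod': [-1]

Answer: [-1]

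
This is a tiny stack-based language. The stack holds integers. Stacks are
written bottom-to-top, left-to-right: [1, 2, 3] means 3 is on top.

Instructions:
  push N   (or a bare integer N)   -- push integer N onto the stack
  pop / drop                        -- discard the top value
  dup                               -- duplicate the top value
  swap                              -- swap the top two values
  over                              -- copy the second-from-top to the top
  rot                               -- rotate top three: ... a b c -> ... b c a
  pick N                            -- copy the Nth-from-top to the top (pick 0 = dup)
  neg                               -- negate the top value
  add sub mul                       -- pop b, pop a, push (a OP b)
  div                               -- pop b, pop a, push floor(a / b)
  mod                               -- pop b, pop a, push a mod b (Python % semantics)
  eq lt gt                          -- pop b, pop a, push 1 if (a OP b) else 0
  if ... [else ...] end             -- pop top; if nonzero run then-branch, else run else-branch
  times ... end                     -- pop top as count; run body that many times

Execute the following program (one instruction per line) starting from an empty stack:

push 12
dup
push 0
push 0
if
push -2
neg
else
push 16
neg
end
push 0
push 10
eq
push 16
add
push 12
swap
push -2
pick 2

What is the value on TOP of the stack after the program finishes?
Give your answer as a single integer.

After 'push 12': [12]
After 'dup': [12, 12]
After 'push 0': [12, 12, 0]
After 'push 0': [12, 12, 0, 0]
After 'if': [12, 12, 0]
After 'push 16': [12, 12, 0, 16]
After 'neg': [12, 12, 0, -16]
After 'push 0': [12, 12, 0, -16, 0]
After 'push 10': [12, 12, 0, -16, 0, 10]
After 'eq': [12, 12, 0, -16, 0]
After 'push 16': [12, 12, 0, -16, 0, 16]
After 'add': [12, 12, 0, -16, 16]
After 'push 12': [12, 12, 0, -16, 16, 12]
After 'swap': [12, 12, 0, -16, 12, 16]
After 'push -2': [12, 12, 0, -16, 12, 16, -2]
After 'pick 2': [12, 12, 0, -16, 12, 16, -2, 12]

Answer: 12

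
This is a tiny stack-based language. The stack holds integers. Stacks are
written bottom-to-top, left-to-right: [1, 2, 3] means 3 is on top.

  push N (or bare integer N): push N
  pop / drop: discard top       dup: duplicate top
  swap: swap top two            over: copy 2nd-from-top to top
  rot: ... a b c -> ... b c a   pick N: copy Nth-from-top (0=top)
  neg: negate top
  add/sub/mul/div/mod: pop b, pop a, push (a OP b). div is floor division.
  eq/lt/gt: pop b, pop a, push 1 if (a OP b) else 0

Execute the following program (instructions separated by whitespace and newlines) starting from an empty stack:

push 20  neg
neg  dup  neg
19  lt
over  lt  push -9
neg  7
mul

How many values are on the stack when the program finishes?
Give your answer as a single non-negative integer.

After 'push 20': stack = [20] (depth 1)
After 'neg': stack = [-20] (depth 1)
After 'neg': stack = [20] (depth 1)
After 'dup': stack = [20, 20] (depth 2)
After 'neg': stack = [20, -20] (depth 2)
After 'push 19': stack = [20, -20, 19] (depth 3)
After 'lt': stack = [20, 1] (depth 2)
After 'over': stack = [20, 1, 20] (depth 3)
After 'lt': stack = [20, 1] (depth 2)
After 'push -9': stack = [20, 1, -9] (depth 3)
After 'neg': stack = [20, 1, 9] (depth 3)
After 'push 7': stack = [20, 1, 9, 7] (depth 4)
After 'mul': stack = [20, 1, 63] (depth 3)

Answer: 3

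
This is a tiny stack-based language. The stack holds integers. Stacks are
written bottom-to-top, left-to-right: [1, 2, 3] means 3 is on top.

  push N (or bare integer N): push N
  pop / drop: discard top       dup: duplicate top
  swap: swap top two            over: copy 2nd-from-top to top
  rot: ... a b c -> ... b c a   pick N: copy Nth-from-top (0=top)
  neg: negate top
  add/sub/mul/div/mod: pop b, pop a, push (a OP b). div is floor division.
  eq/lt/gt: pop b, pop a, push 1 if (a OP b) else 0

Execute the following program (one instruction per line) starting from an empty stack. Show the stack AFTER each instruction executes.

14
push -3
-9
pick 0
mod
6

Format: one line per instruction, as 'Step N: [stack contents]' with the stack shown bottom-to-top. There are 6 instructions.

Step 1: [14]
Step 2: [14, -3]
Step 3: [14, -3, -9]
Step 4: [14, -3, -9, -9]
Step 5: [14, -3, 0]
Step 6: [14, -3, 0, 6]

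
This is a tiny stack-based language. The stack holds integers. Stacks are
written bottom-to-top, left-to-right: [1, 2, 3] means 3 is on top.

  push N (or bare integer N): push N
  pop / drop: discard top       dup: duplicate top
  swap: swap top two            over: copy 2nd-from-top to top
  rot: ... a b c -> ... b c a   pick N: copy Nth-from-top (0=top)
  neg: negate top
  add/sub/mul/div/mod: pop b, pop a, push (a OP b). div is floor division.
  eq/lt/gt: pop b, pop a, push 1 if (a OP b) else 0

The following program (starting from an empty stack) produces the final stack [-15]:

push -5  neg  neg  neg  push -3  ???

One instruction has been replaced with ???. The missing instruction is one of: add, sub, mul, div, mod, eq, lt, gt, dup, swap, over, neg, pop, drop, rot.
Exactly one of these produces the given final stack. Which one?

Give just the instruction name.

Answer: mul

Derivation:
Stack before ???: [5, -3]
Stack after ???:  [-15]
The instruction that transforms [5, -3] -> [-15] is: mul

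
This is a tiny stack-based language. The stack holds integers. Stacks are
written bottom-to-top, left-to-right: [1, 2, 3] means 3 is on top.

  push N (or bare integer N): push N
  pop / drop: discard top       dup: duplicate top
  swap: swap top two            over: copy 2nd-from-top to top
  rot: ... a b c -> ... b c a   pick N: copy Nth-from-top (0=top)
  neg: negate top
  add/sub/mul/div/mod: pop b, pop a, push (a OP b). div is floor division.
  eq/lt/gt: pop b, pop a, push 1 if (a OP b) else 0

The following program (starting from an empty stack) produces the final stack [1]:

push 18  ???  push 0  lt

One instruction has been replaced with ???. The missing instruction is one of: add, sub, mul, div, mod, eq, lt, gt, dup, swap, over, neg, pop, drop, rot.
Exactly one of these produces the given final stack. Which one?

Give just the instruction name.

Answer: neg

Derivation:
Stack before ???: [18]
Stack after ???:  [-18]
The instruction that transforms [18] -> [-18] is: neg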